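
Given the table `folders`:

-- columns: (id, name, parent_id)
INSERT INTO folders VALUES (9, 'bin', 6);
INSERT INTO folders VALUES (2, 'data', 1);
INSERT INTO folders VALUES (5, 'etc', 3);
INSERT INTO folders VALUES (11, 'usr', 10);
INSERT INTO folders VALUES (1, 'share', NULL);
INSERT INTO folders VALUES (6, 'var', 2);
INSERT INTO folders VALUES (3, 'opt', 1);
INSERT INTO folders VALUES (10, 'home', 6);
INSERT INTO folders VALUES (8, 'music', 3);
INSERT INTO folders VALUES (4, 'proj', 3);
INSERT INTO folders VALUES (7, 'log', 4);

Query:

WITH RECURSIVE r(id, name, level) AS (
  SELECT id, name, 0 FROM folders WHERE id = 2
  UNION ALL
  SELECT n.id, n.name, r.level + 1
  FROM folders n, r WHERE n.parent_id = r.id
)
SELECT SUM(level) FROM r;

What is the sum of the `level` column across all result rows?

Base: id=2 (data) at level 0.
Iteration 1: rows with parent_id in {2} -> var (id 6, level 1).
Iteration 2: rows with parent_id in {6} -> bin (id 9, level 2), home (id 10, level 2).
Iteration 3: rows with parent_id in {9,10} -> usr (id 11, level 3).
Iteration 4: no rows with parent_id in {11}; recursion stops.
SUM(level) = 0 + 1 + 2 + 2 + 3 = 8.

8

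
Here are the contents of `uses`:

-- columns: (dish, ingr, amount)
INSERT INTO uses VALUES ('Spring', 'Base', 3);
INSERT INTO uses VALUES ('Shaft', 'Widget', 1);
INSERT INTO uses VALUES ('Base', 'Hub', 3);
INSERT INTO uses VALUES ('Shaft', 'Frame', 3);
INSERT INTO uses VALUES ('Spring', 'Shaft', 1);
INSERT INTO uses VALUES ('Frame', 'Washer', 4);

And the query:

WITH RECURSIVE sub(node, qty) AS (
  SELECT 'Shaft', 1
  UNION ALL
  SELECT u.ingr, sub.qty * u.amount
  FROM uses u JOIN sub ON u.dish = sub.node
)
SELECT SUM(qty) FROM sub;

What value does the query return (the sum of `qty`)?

Base: (Shaft, qty=1).
Iteration 1: components of {Shaft} -> Frame = 1*3 = 3, Widget = 1*1 = 1.
Iteration 2: components of {Frame,Widget} -> Washer = 3*4 = 12.
Iteration 3: no further components; recursion stops.
SUM(qty) = 1 + 1 + 3 + 12 = 17.

17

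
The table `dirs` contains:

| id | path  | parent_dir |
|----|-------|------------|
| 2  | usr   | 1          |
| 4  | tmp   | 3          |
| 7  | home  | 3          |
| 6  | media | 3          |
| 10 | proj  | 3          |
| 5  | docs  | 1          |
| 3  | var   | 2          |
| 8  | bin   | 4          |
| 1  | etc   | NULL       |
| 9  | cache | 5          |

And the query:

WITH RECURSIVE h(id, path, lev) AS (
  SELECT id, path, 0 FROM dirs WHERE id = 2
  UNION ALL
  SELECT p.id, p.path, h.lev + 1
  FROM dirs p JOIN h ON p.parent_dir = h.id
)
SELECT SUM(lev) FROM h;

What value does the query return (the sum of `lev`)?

12

Base: id=2 (usr) at lev 0.
Iteration 1: rows with parent_dir in {2} -> var (id 3, lev 1).
Iteration 2: rows with parent_dir in {3} -> tmp (id 4, lev 2), media (id 6, lev 2), home (id 7, lev 2), proj (id 10, lev 2).
Iteration 3: rows with parent_dir in {4,6,7,10} -> bin (id 8, lev 3).
Iteration 4: no rows with parent_dir in {8}; recursion stops.
SUM(lev) = 0 + 1 + 2 + 2 + 2 + 2 + 3 = 12.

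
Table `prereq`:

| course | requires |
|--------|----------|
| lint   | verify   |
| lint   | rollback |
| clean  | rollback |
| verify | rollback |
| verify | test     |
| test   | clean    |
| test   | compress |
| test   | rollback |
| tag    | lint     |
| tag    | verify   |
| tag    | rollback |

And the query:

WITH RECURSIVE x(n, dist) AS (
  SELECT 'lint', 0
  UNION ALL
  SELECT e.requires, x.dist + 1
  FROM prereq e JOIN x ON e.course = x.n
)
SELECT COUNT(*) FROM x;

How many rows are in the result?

9

Base: (lint, dist=0).
Iteration 1: edges from {lint} -> (rollback, dist=1), (verify, dist=1).
Iteration 2: edges from {rollback,verify} -> (rollback, dist=2), (test, dist=2).
Iteration 3: edges from {rollback,test} -> (clean, dist=3), (compress, dist=3), (rollback, dist=3).
Iteration 4: edges from {clean,compress,rollback} -> (rollback, dist=4).
Iteration 5: no outgoing edges from {rollback}; recursion stops.
Total rows emitted: 9.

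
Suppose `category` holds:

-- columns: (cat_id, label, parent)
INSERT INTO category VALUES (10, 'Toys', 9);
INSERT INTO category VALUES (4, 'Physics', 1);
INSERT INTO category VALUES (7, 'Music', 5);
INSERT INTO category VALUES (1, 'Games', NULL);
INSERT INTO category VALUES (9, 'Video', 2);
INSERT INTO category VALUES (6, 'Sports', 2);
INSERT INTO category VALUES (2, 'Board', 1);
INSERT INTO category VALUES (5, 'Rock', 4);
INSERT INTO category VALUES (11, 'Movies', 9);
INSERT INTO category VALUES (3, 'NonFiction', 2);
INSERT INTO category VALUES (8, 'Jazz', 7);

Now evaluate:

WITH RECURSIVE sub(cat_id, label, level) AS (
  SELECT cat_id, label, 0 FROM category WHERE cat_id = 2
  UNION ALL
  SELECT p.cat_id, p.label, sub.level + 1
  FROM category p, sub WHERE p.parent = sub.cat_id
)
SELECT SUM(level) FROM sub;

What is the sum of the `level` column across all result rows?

7

Base: cat_id=2 (Board) at level 0.
Iteration 1: rows with parent in {2} -> NonFiction (id 3, level 1), Sports (id 6, level 1), Video (id 9, level 1).
Iteration 2: rows with parent in {3,6,9} -> Toys (id 10, level 2), Movies (id 11, level 2).
Iteration 3: no rows with parent in {10,11}; recursion stops.
SUM(level) = 0 + 1 + 1 + 1 + 2 + 2 = 7.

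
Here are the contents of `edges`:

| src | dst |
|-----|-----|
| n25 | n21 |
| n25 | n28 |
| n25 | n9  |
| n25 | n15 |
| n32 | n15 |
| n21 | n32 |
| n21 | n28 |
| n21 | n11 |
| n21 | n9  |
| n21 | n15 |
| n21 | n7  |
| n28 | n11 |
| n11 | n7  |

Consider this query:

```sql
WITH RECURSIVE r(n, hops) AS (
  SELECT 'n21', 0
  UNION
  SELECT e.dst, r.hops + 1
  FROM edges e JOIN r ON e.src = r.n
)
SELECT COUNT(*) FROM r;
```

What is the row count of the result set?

Base: (n21, hops=0).
Iteration 1: edges from {n21} -> (n11, hops=1), (n15, hops=1), (n28, hops=1), (n32, hops=1), (n7, hops=1), (n9, hops=1).
Iteration 2: edges from {n11,n15,n28,n32,n7,n9} -> (n11, hops=2), (n15, hops=2), (n7, hops=2).
Iteration 3: edges from {n11,n15,n7} -> (n7, hops=3).
Iteration 4: no outgoing edges from {n7}; recursion stops.
Total rows emitted: 11.

11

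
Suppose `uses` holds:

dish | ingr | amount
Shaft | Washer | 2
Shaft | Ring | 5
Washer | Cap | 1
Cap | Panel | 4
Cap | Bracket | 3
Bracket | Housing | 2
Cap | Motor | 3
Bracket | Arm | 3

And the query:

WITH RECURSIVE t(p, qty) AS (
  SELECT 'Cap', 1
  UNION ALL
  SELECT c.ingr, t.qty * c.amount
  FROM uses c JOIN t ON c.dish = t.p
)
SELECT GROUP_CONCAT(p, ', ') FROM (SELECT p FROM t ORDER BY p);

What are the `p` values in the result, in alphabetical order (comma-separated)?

Arm, Bracket, Cap, Housing, Motor, Panel

Base: (Cap, qty=1).
Iteration 1: components of {Cap} -> Bracket = 1*3 = 3, Motor = 1*3 = 3, Panel = 1*4 = 4.
Iteration 2: components of {Bracket,Motor,Panel} -> Arm = 3*3 = 9, Housing = 3*2 = 6.
Iteration 3: no further components; recursion stops.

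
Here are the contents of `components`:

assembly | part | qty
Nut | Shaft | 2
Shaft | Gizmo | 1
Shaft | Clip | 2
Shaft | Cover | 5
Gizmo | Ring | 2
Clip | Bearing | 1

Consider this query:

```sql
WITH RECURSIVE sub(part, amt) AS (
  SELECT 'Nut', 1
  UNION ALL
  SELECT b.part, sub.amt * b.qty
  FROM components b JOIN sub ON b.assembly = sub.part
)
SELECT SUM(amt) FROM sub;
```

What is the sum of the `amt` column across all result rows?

Base: (Nut, amt=1).
Iteration 1: components of {Nut} -> Shaft = 1*2 = 2.
Iteration 2: components of {Shaft} -> Clip = 2*2 = 4, Cover = 2*5 = 10, Gizmo = 2*1 = 2.
Iteration 3: components of {Clip,Cover,Gizmo} -> Bearing = 4*1 = 4, Ring = 2*2 = 4.
Iteration 4: no further components; recursion stops.
SUM(amt) = 1 + 2 + 2 + 4 + 10 + 4 + 4 = 27.

27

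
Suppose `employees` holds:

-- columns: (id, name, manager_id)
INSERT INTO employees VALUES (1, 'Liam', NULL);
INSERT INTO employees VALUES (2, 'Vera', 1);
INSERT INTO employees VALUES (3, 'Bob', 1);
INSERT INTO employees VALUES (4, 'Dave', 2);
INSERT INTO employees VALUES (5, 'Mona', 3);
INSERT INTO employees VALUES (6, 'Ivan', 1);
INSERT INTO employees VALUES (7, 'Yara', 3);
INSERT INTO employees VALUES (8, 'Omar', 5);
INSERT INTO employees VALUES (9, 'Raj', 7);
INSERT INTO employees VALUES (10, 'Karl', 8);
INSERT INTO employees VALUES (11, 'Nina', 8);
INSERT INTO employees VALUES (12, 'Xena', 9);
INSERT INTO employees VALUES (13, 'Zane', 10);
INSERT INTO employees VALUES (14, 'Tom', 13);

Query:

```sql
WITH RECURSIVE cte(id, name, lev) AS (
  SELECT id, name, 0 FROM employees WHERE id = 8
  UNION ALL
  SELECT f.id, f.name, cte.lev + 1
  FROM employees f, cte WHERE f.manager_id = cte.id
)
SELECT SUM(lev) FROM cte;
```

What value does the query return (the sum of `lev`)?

Base: id=8 (Omar) at lev 0.
Iteration 1: rows with manager_id in {8} -> Karl (id 10, lev 1), Nina (id 11, lev 1).
Iteration 2: rows with manager_id in {10,11} -> Zane (id 13, lev 2).
Iteration 3: rows with manager_id in {13} -> Tom (id 14, lev 3).
Iteration 4: no rows with manager_id in {14}; recursion stops.
SUM(lev) = 0 + 1 + 1 + 2 + 3 = 7.

7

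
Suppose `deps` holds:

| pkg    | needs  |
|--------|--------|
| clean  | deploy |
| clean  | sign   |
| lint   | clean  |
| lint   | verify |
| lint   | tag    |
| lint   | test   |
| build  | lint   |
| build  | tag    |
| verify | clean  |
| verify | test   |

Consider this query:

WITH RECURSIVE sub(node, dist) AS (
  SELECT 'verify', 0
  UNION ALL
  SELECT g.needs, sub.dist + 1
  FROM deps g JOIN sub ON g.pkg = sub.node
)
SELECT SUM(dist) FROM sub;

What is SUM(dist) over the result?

6

Base: (verify, dist=0).
Iteration 1: edges from {verify} -> (clean, dist=1), (test, dist=1).
Iteration 2: edges from {clean,test} -> (deploy, dist=2), (sign, dist=2).
Iteration 3: no outgoing edges from {deploy,sign}; recursion stops.
SUM(dist) = 0 + 1 + 1 + 2 + 2 = 6.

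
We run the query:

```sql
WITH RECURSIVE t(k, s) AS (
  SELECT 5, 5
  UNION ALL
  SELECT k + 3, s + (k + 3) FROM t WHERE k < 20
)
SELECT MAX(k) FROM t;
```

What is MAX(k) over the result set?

Base: k=5, s=5.
Iteration 1: 5 < 20 holds -> k = 5 + 3 = 8, s = 5 + 8 = 13.
Iteration 2: 8 < 20 holds -> k = 8 + 3 = 11, s = 13 + 11 = 24.
Iteration 3: 11 < 20 holds -> k = 11 + 3 = 14, s = 24 + 14 = 38.
Iteration 4: 14 < 20 holds -> k = 14 + 3 = 17, s = 38 + 17 = 55.
Iteration 5: 17 < 20 holds -> k = 17 + 3 = 20, s = 55 + 20 = 75.
Iteration 6: 20 < 20 fails; recursion stops.
k values: 5, 8, 11, 14, 17, 20; the maximum is 20.

20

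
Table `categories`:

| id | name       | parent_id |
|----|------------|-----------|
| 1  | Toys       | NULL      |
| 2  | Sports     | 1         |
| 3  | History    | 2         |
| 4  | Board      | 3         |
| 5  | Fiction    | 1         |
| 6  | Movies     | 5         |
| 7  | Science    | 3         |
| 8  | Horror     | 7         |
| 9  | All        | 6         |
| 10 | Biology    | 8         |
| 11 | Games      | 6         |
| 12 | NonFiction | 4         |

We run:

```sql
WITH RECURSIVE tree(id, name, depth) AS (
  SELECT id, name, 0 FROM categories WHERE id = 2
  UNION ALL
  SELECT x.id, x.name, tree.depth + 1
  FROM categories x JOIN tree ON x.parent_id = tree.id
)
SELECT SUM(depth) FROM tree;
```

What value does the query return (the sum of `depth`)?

15

Base: id=2 (Sports) at depth 0.
Iteration 1: rows with parent_id in {2} -> History (id 3, depth 1).
Iteration 2: rows with parent_id in {3} -> Board (id 4, depth 2), Science (id 7, depth 2).
Iteration 3: rows with parent_id in {4,7} -> Horror (id 8, depth 3), NonFiction (id 12, depth 3).
Iteration 4: rows with parent_id in {8,12} -> Biology (id 10, depth 4).
Iteration 5: no rows with parent_id in {10}; recursion stops.
SUM(depth) = 0 + 1 + 2 + 2 + 3 + 3 + 4 = 15.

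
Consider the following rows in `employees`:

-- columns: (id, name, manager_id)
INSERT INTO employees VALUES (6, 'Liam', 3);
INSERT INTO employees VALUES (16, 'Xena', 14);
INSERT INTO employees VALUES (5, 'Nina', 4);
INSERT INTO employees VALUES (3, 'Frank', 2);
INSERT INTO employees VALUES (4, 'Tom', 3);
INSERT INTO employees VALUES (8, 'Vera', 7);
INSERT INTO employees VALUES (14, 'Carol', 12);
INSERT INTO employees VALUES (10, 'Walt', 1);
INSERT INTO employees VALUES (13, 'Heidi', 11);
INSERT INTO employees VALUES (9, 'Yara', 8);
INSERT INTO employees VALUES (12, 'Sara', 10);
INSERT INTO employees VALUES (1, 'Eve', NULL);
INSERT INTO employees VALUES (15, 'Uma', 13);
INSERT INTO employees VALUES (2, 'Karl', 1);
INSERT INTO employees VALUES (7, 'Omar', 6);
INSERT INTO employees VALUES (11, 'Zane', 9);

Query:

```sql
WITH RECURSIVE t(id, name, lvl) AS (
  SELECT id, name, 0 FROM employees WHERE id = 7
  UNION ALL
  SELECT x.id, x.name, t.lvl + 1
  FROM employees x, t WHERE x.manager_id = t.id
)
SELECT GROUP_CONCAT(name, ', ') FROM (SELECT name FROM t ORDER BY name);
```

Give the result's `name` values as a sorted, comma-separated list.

Heidi, Omar, Uma, Vera, Yara, Zane

Base: id=7 (Omar) at lvl 0.
Iteration 1: rows with manager_id in {7} -> Vera (id 8, lvl 1).
Iteration 2: rows with manager_id in {8} -> Yara (id 9, lvl 2).
Iteration 3: rows with manager_id in {9} -> Zane (id 11, lvl 3).
Iteration 4: rows with manager_id in {11} -> Heidi (id 13, lvl 4).
Iteration 5: rows with manager_id in {13} -> Uma (id 15, lvl 5).
Iteration 6: no rows with manager_id in {15}; recursion stops.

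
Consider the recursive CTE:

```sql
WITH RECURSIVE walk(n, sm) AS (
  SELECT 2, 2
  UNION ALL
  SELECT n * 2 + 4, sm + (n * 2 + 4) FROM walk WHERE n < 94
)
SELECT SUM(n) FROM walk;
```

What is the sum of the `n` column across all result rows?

354

Base: n=2, sm=2.
Iteration 1: 2 < 94 holds -> n = 2 * 2 + 4 = 8, sm = 2 + 8 = 10.
Iteration 2: 8 < 94 holds -> n = 8 * 2 + 4 = 20, sm = 10 + 20 = 30.
Iteration 3: 20 < 94 holds -> n = 20 * 2 + 4 = 44, sm = 30 + 44 = 74.
Iteration 4: 44 < 94 holds -> n = 44 * 2 + 4 = 92, sm = 74 + 92 = 166.
Iteration 5: 92 < 94 holds -> n = 92 * 2 + 4 = 188, sm = 166 + 188 = 354.
Iteration 6: 188 < 94 fails; recursion stops.
SUM(n) = 2 + 8 + 20 + 44 + 92 + 188 = 354.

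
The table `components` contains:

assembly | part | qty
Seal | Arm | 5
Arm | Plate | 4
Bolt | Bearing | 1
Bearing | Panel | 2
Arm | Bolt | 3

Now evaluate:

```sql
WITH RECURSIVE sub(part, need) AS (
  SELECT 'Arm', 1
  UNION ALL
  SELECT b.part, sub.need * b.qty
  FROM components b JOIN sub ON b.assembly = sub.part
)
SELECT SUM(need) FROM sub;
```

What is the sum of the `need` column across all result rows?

17

Base: (Arm, need=1).
Iteration 1: components of {Arm} -> Bolt = 1*3 = 3, Plate = 1*4 = 4.
Iteration 2: components of {Bolt,Plate} -> Bearing = 3*1 = 3.
Iteration 3: components of {Bearing} -> Panel = 3*2 = 6.
Iteration 4: no further components; recursion stops.
SUM(need) = 1 + 3 + 4 + 3 + 6 = 17.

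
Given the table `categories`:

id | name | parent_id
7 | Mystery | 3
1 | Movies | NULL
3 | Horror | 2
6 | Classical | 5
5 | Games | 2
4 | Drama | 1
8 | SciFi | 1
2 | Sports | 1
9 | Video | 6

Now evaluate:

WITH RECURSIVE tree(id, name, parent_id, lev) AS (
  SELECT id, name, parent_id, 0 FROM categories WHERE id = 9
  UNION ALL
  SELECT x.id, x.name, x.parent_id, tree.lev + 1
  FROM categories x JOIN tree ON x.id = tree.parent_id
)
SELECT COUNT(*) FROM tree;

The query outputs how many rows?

Base: id=9 (Video), parent_id=6, lev 0.
Iteration 1: join on id=6 -> Classical (id 6, parent_id=5, lev 1).
Iteration 2: join on id=5 -> Games (id 5, parent_id=2, lev 2).
Iteration 3: join on id=2 -> Sports (id 2, parent_id=1, lev 3).
Iteration 4: join on id=1 -> Movies (id 1, parent_id=NULL, lev 4).
Iteration 5: parent_id is NULL; no match; recursion stops.
Total rows emitted: 5.

5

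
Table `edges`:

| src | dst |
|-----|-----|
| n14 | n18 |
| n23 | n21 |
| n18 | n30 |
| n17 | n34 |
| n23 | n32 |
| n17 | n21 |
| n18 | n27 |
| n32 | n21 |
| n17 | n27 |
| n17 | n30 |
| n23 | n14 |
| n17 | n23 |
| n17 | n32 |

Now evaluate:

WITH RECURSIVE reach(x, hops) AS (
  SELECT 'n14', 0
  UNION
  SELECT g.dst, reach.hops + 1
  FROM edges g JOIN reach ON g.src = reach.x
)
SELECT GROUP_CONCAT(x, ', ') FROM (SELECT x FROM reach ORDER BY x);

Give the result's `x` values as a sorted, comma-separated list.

n14, n18, n27, n30

Base: (n14, hops=0).
Iteration 1: edges from {n14} -> (n18, hops=1).
Iteration 2: edges from {n18} -> (n27, hops=2), (n30, hops=2).
Iteration 3: no outgoing edges from {n27,n30}; recursion stops.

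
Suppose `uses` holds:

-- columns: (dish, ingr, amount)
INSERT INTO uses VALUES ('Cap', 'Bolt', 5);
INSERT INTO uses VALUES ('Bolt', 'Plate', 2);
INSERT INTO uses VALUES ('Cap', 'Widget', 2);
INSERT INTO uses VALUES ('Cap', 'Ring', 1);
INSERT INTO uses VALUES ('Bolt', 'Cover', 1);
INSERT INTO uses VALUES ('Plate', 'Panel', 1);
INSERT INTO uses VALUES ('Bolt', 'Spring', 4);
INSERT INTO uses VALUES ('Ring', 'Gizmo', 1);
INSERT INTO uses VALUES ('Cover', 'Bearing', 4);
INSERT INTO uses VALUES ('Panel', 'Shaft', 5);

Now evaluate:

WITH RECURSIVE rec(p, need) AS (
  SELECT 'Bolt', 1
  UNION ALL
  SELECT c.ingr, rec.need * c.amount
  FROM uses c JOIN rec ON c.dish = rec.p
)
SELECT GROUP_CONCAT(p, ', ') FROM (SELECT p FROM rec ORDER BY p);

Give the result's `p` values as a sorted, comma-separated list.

Bearing, Bolt, Cover, Panel, Plate, Shaft, Spring

Base: (Bolt, need=1).
Iteration 1: components of {Bolt} -> Cover = 1*1 = 1, Plate = 1*2 = 2, Spring = 1*4 = 4.
Iteration 2: components of {Cover,Plate,Spring} -> Bearing = 1*4 = 4, Panel = 2*1 = 2.
Iteration 3: components of {Bearing,Panel} -> Shaft = 2*5 = 10.
Iteration 4: no further components; recursion stops.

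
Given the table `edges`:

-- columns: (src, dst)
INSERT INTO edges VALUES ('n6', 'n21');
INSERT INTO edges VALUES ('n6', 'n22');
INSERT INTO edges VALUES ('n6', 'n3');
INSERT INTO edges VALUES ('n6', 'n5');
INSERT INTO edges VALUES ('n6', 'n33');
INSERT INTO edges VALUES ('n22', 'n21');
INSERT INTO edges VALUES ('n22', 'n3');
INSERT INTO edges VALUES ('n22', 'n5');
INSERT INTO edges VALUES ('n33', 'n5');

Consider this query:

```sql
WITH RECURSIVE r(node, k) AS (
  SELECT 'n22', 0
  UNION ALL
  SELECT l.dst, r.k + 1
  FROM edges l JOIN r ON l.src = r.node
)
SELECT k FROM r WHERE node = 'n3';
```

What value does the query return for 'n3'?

Base: (n22, k=0).
Iteration 1: edges from {n22} -> (n21, k=1), (n3, k=1), (n5, k=1).
Iteration 2: no outgoing edges from {n21,n3,n5}; recursion stops.

1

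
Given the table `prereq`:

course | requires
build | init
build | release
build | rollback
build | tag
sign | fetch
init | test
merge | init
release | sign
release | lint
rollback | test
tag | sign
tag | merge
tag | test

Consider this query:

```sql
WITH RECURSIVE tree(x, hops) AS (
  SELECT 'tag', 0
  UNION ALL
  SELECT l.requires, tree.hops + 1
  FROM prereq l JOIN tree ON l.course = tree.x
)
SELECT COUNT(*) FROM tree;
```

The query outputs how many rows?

Base: (tag, hops=0).
Iteration 1: edges from {tag} -> (merge, hops=1), (sign, hops=1), (test, hops=1).
Iteration 2: edges from {merge,sign,test} -> (fetch, hops=2), (init, hops=2).
Iteration 3: edges from {fetch,init} -> (test, hops=3).
Iteration 4: no outgoing edges from {test}; recursion stops.
Total rows emitted: 7.

7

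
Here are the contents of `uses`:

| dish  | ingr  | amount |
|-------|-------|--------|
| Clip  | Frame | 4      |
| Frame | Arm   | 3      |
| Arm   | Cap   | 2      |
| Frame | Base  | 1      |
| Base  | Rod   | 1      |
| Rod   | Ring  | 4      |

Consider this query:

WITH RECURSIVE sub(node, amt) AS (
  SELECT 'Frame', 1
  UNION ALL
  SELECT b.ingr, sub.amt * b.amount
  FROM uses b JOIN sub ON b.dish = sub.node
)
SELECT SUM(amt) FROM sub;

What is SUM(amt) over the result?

Base: (Frame, amt=1).
Iteration 1: components of {Frame} -> Arm = 1*3 = 3, Base = 1*1 = 1.
Iteration 2: components of {Arm,Base} -> Cap = 3*2 = 6, Rod = 1*1 = 1.
Iteration 3: components of {Cap,Rod} -> Ring = 1*4 = 4.
Iteration 4: no further components; recursion stops.
SUM(amt) = 1 + 3 + 1 + 6 + 1 + 4 = 16.

16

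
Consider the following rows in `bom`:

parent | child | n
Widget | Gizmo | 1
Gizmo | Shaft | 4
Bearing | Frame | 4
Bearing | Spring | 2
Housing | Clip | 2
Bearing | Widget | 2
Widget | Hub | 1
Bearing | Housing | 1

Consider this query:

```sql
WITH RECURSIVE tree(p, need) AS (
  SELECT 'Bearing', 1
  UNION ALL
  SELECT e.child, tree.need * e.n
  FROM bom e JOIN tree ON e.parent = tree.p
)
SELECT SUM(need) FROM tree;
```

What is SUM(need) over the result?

Base: (Bearing, need=1).
Iteration 1: components of {Bearing} -> Frame = 1*4 = 4, Housing = 1*1 = 1, Spring = 1*2 = 2, Widget = 1*2 = 2.
Iteration 2: components of {Frame,Housing,Spring,Widget} -> Clip = 1*2 = 2, Gizmo = 2*1 = 2, Hub = 2*1 = 2.
Iteration 3: components of {Clip,Gizmo,Hub} -> Shaft = 2*4 = 8.
Iteration 4: no further components; recursion stops.
SUM(need) = 1 + 4 + 1 + 2 + 2 + 2 + 2 + 2 + 8 = 24.

24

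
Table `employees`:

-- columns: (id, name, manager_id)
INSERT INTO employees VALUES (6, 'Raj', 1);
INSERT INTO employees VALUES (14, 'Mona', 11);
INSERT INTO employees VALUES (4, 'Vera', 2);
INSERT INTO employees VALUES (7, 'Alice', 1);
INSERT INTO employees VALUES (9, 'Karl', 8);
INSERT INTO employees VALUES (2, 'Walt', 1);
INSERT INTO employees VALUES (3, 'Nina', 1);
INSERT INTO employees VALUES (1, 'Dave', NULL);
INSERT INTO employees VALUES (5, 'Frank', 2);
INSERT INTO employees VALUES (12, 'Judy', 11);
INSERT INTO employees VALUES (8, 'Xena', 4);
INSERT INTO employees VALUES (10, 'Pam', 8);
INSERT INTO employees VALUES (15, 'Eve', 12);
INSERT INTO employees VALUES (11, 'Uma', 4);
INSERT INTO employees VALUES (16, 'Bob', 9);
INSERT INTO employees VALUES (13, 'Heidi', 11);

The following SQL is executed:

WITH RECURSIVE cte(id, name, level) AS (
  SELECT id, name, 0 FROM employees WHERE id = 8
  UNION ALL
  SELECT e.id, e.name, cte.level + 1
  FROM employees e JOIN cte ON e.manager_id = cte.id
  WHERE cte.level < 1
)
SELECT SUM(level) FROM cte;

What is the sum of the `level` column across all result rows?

2

Base: id=8 (Xena) at level 0.
Iteration 1: rows with manager_id in {8} -> Karl (id 9, level 1), Pam (id 10, level 1).
Iteration 2: level < 1 fails for all current rows; recursion stops.
SUM(level) = 0 + 1 + 1 = 2.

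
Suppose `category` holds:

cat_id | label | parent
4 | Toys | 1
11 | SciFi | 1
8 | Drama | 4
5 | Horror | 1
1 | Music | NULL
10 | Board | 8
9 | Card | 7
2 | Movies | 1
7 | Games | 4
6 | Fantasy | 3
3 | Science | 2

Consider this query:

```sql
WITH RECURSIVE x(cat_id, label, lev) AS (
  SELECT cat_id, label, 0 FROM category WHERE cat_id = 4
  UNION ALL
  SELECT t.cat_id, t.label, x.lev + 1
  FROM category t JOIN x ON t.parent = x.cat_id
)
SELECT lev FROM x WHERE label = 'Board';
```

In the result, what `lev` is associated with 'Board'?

Base: cat_id=4 (Toys) at lev 0.
Iteration 1: rows with parent in {4} -> Games (id 7, lev 1), Drama (id 8, lev 1).
Iteration 2: rows with parent in {7,8} -> Card (id 9, lev 2), Board (id 10, lev 2).
Iteration 3: no rows with parent in {9,10}; recursion stops.

2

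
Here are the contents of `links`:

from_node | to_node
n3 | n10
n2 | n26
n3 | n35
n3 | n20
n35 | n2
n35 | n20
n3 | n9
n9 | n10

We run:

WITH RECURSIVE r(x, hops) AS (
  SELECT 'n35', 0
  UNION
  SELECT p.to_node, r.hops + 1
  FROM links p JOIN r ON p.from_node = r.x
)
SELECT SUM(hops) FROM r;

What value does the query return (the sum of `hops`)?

Base: (n35, hops=0).
Iteration 1: edges from {n35} -> (n2, hops=1), (n20, hops=1).
Iteration 2: edges from {n2,n20} -> (n26, hops=2).
Iteration 3: no outgoing edges from {n26}; recursion stops.
SUM(hops) = 0 + 1 + 1 + 2 = 4.

4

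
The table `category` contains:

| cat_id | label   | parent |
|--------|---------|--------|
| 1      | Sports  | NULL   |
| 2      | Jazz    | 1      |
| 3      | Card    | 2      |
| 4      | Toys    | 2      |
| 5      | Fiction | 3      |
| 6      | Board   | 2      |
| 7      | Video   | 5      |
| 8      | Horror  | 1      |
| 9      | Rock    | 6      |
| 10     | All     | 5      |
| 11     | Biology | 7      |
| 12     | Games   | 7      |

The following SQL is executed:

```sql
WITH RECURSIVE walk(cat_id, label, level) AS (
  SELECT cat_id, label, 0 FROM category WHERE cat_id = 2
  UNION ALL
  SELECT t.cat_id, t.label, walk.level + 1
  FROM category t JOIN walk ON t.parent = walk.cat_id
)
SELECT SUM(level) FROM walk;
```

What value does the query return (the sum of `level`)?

Base: cat_id=2 (Jazz) at level 0.
Iteration 1: rows with parent in {2} -> Card (id 3, level 1), Toys (id 4, level 1), Board (id 6, level 1).
Iteration 2: rows with parent in {3,4,6} -> Fiction (id 5, level 2), Rock (id 9, level 2).
Iteration 3: rows with parent in {5,9} -> Video (id 7, level 3), All (id 10, level 3).
Iteration 4: rows with parent in {7,10} -> Biology (id 11, level 4), Games (id 12, level 4).
Iteration 5: no rows with parent in {11,12}; recursion stops.
SUM(level) = 0 + 1 + 1 + 1 + 2 + 2 + 3 + 3 + 4 + 4 = 21.

21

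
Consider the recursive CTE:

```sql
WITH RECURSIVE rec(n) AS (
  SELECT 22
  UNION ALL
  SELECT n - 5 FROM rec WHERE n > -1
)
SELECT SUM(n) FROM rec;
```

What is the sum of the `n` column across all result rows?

57

Base: n=22.
Iteration 1: 22 > -1 holds -> n = 22 - 5 = 17.
Iteration 2: 17 > -1 holds -> n = 17 - 5 = 12.
Iteration 3: 12 > -1 holds -> n = 12 - 5 = 7.
Iteration 4: 7 > -1 holds -> n = 7 - 5 = 2.
Iteration 5: 2 > -1 holds -> n = 2 - 5 = -3.
Iteration 6: -3 > -1 fails; recursion stops.
SUM(n) = 22 + 17 + 12 + 7 + 2 + -3 = 57.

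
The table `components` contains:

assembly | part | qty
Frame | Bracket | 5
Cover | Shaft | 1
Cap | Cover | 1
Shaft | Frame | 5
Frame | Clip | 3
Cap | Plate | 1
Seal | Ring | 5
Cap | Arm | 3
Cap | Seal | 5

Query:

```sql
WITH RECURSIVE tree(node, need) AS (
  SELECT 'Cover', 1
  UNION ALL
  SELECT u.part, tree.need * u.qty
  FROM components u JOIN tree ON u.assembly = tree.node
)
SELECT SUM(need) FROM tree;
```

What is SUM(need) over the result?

Base: (Cover, need=1).
Iteration 1: components of {Cover} -> Shaft = 1*1 = 1.
Iteration 2: components of {Shaft} -> Frame = 1*5 = 5.
Iteration 3: components of {Frame} -> Bracket = 5*5 = 25, Clip = 5*3 = 15.
Iteration 4: no further components; recursion stops.
SUM(need) = 1 + 1 + 5 + 15 + 25 = 47.

47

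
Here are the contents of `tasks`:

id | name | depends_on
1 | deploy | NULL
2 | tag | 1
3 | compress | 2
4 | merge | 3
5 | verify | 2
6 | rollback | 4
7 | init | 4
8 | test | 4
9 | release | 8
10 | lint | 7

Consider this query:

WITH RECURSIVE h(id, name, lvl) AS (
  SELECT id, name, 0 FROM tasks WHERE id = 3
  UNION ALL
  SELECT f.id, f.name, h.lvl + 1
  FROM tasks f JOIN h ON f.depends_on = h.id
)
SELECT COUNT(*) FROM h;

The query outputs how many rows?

Base: id=3 (compress) at lvl 0.
Iteration 1: rows with depends_on in {3} -> merge (id 4, lvl 1).
Iteration 2: rows with depends_on in {4} -> rollback (id 6, lvl 2), init (id 7, lvl 2), test (id 8, lvl 2).
Iteration 3: rows with depends_on in {6,7,8} -> release (id 9, lvl 3), lint (id 10, lvl 3).
Iteration 4: no rows with depends_on in {9,10}; recursion stops.
Total rows emitted: 7.

7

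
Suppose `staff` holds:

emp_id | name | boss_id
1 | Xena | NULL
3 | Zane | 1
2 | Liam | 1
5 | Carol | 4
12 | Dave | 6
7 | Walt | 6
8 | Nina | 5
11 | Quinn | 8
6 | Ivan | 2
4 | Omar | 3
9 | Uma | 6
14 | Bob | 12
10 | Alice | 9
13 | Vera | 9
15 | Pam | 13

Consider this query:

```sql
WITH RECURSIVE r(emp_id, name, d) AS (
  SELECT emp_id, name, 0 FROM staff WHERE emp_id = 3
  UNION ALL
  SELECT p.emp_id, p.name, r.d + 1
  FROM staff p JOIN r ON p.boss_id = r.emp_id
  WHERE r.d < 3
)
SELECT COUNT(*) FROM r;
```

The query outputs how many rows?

Base: emp_id=3 (Zane) at d 0.
Iteration 1: rows with boss_id in {3} -> Omar (id 4, d 1).
Iteration 2: rows with boss_id in {4} -> Carol (id 5, d 2).
Iteration 3: rows with boss_id in {5} -> Nina (id 8, d 3).
Iteration 4: d < 3 fails for all current rows; recursion stops.
Total rows emitted: 4.

4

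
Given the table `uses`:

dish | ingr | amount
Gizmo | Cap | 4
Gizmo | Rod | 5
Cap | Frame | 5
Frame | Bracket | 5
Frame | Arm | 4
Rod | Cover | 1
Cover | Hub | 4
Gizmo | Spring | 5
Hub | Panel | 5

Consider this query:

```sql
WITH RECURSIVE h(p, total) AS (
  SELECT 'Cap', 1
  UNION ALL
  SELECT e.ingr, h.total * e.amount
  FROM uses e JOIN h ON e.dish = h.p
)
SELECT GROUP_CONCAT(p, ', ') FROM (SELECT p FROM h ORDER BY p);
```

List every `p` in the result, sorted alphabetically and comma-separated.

Arm, Bracket, Cap, Frame

Base: (Cap, total=1).
Iteration 1: components of {Cap} -> Frame = 1*5 = 5.
Iteration 2: components of {Frame} -> Arm = 5*4 = 20, Bracket = 5*5 = 25.
Iteration 3: no further components; recursion stops.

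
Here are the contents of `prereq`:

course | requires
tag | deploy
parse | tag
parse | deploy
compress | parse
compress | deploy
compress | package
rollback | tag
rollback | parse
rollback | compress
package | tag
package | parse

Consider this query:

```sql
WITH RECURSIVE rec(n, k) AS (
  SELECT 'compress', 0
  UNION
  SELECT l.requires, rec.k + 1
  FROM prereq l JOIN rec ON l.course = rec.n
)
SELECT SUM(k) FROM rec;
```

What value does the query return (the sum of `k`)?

Base: (compress, k=0).
Iteration 1: edges from {compress} -> (deploy, k=1), (package, k=1), (parse, k=1).
Iteration 2: edges from {deploy,package,parse} -> (deploy, k=2), (parse, k=2), (tag, k=2). [UNION drops 1 duplicate row(s)]
Iteration 3: edges from {deploy,parse,tag} -> (deploy, k=3), (tag, k=3). [UNION drops 1 duplicate row(s)]
Iteration 4: edges from {deploy,tag} -> (deploy, k=4).
Iteration 5: no outgoing edges from {deploy}; recursion stops.
SUM(k) = 0 + 1 + 1 + 1 + 2 + 2 + 2 + 3 + 3 + 4 = 19.

19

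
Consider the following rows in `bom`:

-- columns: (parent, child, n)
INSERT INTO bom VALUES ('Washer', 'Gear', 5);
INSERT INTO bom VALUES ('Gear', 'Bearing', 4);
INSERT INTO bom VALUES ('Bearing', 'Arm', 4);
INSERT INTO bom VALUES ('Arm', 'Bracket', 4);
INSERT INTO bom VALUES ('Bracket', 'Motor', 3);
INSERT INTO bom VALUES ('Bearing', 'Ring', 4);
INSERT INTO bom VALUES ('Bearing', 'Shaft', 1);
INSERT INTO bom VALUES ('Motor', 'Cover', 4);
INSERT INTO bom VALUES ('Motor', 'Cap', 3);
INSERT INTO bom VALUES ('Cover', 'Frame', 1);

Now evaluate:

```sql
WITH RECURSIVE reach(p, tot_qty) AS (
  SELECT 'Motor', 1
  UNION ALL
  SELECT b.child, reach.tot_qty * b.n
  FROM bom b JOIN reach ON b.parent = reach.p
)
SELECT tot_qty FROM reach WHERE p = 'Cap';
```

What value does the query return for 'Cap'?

3

Base: (Motor, tot_qty=1).
Iteration 1: components of {Motor} -> Cap = 1*3 = 3, Cover = 1*4 = 4.
Iteration 2: components of {Cap,Cover} -> Frame = 4*1 = 4.
Iteration 3: no further components; recursion stops.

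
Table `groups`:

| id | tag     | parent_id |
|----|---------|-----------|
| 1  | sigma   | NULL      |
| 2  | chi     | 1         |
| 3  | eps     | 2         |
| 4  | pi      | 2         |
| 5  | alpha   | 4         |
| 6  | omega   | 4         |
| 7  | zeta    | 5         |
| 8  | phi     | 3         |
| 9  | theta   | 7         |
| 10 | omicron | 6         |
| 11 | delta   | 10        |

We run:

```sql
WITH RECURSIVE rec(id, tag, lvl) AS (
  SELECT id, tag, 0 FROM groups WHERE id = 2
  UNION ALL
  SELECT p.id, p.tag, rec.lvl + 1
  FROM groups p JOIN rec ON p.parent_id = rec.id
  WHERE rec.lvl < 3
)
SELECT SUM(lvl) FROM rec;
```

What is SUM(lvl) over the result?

Base: id=2 (chi) at lvl 0.
Iteration 1: rows with parent_id in {2} -> eps (id 3, lvl 1), pi (id 4, lvl 1).
Iteration 2: rows with parent_id in {3,4} -> alpha (id 5, lvl 2), omega (id 6, lvl 2), phi (id 8, lvl 2).
Iteration 3: rows with parent_id in {5,6,8} -> zeta (id 7, lvl 3), omicron (id 10, lvl 3).
Iteration 4: lvl < 3 fails for all current rows; recursion stops.
SUM(lvl) = 0 + 1 + 1 + 2 + 2 + 2 + 3 + 3 = 14.

14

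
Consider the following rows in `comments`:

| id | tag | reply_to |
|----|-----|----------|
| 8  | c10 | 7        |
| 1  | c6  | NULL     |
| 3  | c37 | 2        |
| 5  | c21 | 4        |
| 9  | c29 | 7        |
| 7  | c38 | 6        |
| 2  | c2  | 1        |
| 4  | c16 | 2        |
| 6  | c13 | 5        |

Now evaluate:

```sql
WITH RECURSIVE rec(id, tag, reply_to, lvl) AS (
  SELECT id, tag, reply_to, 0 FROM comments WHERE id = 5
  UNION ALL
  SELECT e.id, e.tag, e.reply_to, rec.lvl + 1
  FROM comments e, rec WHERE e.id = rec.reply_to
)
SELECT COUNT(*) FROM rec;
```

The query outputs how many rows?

Base: id=5 (c21), reply_to=4, lvl 0.
Iteration 1: join on id=4 -> c16 (id 4, reply_to=2, lvl 1).
Iteration 2: join on id=2 -> c2 (id 2, reply_to=1, lvl 2).
Iteration 3: join on id=1 -> c6 (id 1, reply_to=NULL, lvl 3).
Iteration 4: reply_to is NULL; no match; recursion stops.
Total rows emitted: 4.

4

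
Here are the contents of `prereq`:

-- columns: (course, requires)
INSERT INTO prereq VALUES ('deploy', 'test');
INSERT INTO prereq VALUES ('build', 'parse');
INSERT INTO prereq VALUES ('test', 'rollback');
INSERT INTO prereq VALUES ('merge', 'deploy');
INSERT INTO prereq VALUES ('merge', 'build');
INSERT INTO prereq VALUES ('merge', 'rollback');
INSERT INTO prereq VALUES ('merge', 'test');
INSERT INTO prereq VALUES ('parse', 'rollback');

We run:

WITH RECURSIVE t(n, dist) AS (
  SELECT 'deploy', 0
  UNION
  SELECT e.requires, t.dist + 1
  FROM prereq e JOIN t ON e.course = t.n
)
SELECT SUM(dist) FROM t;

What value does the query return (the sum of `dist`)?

Base: (deploy, dist=0).
Iteration 1: edges from {deploy} -> (test, dist=1).
Iteration 2: edges from {test} -> (rollback, dist=2).
Iteration 3: no outgoing edges from {rollback}; recursion stops.
SUM(dist) = 0 + 1 + 2 = 3.

3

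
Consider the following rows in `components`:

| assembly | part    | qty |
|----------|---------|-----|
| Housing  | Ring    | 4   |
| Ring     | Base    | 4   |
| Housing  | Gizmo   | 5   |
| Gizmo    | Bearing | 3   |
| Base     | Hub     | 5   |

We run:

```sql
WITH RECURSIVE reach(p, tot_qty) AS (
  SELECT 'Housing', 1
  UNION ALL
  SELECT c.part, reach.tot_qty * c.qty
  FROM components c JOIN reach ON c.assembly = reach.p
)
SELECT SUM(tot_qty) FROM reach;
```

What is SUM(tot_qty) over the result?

121

Base: (Housing, tot_qty=1).
Iteration 1: components of {Housing} -> Gizmo = 1*5 = 5, Ring = 1*4 = 4.
Iteration 2: components of {Gizmo,Ring} -> Base = 4*4 = 16, Bearing = 5*3 = 15.
Iteration 3: components of {Base,Bearing} -> Hub = 16*5 = 80.
Iteration 4: no further components; recursion stops.
SUM(tot_qty) = 1 + 4 + 5 + 16 + 15 + 80 = 121.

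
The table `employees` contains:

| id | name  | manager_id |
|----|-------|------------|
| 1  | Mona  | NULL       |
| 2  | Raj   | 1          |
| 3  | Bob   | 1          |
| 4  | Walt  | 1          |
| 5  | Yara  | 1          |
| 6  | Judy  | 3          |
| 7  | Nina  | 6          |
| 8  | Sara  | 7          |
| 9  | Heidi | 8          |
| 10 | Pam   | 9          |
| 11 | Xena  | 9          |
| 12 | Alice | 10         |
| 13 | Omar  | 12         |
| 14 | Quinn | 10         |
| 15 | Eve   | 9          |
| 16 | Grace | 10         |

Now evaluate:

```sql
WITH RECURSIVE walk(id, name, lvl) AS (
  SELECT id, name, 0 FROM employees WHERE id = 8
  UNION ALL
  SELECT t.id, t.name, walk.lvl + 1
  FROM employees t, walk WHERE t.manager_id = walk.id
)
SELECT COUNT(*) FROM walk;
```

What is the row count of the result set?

Base: id=8 (Sara) at lvl 0.
Iteration 1: rows with manager_id in {8} -> Heidi (id 9, lvl 1).
Iteration 2: rows with manager_id in {9} -> Pam (id 10, lvl 2), Xena (id 11, lvl 2), Eve (id 15, lvl 2).
Iteration 3: rows with manager_id in {10,11,15} -> Alice (id 12, lvl 3), Quinn (id 14, lvl 3), Grace (id 16, lvl 3).
Iteration 4: rows with manager_id in {12,14,16} -> Omar (id 13, lvl 4).
Iteration 5: no rows with manager_id in {13}; recursion stops.
Total rows emitted: 9.

9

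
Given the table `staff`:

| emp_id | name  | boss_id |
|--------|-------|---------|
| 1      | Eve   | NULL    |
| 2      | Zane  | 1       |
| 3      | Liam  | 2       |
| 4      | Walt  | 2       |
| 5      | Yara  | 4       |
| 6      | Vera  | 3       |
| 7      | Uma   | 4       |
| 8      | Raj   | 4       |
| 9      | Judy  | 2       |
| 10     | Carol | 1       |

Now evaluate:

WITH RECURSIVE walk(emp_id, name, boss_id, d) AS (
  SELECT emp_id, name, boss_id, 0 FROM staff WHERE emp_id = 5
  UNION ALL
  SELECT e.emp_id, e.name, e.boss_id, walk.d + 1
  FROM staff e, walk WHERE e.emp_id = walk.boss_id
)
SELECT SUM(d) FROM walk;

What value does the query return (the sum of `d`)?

Base: emp_id=5 (Yara), boss_id=4, d 0.
Iteration 1: join on emp_id=4 -> Walt (id 4, boss_id=2, d 1).
Iteration 2: join on emp_id=2 -> Zane (id 2, boss_id=1, d 2).
Iteration 3: join on emp_id=1 -> Eve (id 1, boss_id=NULL, d 3).
Iteration 4: boss_id is NULL; no match; recursion stops.
SUM(d) = 0 + 1 + 2 + 3 = 6.

6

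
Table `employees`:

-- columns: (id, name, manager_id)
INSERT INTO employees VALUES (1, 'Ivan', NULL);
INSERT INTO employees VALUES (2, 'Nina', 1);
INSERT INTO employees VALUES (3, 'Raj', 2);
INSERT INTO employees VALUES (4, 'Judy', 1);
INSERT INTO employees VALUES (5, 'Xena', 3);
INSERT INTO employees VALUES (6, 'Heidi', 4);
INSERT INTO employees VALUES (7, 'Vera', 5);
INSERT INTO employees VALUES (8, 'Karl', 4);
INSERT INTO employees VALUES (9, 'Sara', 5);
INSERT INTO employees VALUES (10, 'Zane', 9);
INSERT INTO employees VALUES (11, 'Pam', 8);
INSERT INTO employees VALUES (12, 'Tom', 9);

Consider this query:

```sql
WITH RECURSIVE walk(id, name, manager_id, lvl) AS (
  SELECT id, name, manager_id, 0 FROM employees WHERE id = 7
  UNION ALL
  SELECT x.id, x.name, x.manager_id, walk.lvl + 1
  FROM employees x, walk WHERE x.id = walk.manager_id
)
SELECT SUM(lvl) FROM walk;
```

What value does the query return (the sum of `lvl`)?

10

Base: id=7 (Vera), manager_id=5, lvl 0.
Iteration 1: join on id=5 -> Xena (id 5, manager_id=3, lvl 1).
Iteration 2: join on id=3 -> Raj (id 3, manager_id=2, lvl 2).
Iteration 3: join on id=2 -> Nina (id 2, manager_id=1, lvl 3).
Iteration 4: join on id=1 -> Ivan (id 1, manager_id=NULL, lvl 4).
Iteration 5: manager_id is NULL; no match; recursion stops.
SUM(lvl) = 0 + 1 + 2 + 3 + 4 = 10.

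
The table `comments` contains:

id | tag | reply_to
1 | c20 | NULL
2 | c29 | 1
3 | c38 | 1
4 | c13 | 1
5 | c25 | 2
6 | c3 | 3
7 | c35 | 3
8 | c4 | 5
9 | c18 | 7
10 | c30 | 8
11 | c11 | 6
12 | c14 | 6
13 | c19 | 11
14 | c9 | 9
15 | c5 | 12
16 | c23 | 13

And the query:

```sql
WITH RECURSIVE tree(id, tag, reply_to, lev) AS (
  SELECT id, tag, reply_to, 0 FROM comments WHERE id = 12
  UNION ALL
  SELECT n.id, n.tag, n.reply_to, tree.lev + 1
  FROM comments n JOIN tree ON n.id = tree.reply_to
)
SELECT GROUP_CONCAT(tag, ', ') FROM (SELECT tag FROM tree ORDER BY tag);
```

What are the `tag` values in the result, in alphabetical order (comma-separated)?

Base: id=12 (c14), reply_to=6, lev 0.
Iteration 1: join on id=6 -> c3 (id 6, reply_to=3, lev 1).
Iteration 2: join on id=3 -> c38 (id 3, reply_to=1, lev 2).
Iteration 3: join on id=1 -> c20 (id 1, reply_to=NULL, lev 3).
Iteration 4: reply_to is NULL; no match; recursion stops.

c14, c20, c3, c38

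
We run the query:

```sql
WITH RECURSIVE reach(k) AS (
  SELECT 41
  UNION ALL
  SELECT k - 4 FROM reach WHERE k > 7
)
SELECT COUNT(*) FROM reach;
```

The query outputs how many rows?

10

Base: k=41.
Iteration 1: 41 > 7 holds -> k = 41 - 4 = 37.
Iteration 2: 37 > 7 holds -> k = 37 - 4 = 33.
Iteration 3: 33 > 7 holds -> k = 33 - 4 = 29.
Iteration 4: 29 > 7 holds -> k = 29 - 4 = 25.
Iteration 5: 25 > 7 holds -> k = 25 - 4 = 21.
Iteration 6: 21 > 7 holds -> k = 21 - 4 = 17.
Iteration 7: 17 > 7 holds -> k = 17 - 4 = 13.
Iteration 8: 13 > 7 holds -> k = 13 - 4 = 9.
Iteration 9: 9 > 7 holds -> k = 9 - 4 = 5.
Iteration 10: 5 > 7 fails; recursion stops.
Total rows emitted: 10.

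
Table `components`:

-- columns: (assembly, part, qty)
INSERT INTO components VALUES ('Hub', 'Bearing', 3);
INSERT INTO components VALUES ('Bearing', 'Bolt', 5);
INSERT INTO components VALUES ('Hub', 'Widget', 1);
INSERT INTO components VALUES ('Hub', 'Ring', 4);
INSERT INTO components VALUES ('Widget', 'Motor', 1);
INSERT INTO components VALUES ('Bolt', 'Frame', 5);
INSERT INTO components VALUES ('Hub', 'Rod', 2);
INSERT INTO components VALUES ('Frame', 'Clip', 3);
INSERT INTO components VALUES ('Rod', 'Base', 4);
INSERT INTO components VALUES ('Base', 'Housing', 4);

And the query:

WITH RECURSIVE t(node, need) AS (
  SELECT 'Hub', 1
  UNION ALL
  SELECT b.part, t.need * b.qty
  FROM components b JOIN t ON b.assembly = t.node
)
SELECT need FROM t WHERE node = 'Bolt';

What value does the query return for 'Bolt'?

Base: (Hub, need=1).
Iteration 1: components of {Hub} -> Bearing = 1*3 = 3, Ring = 1*4 = 4, Rod = 1*2 = 2, Widget = 1*1 = 1.
Iteration 2: components of {Bearing,Ring,Rod,Widget} -> Base = 2*4 = 8, Bolt = 3*5 = 15, Motor = 1*1 = 1.
Iteration 3: components of {Base,Bolt,Motor} -> Frame = 15*5 = 75, Housing = 8*4 = 32.
Iteration 4: components of {Frame,Housing} -> Clip = 75*3 = 225.
Iteration 5: no further components; recursion stops.

15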